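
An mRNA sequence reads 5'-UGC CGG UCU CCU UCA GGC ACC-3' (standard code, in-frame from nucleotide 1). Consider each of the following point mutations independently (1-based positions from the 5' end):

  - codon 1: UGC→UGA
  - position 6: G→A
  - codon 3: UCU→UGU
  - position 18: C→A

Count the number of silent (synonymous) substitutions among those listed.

Codon 1: UGC (Cys) → UGA (Stop) — nonsense.
Codon 2: CGG (Arg) → CGA (Arg) — synonymous.
Codon 3: UCU (Ser) → UGU (Cys) — missense.
Codon 6: GGC (Gly) → GGA (Gly) — synonymous.
Synonymous: 2 of 4.

2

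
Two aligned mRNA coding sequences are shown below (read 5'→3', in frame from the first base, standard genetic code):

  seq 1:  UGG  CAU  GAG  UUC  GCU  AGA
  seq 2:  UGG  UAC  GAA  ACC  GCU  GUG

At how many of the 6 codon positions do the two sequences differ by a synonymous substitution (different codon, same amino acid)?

1

Codon 1: UGG Trp / UGG Trp — identical.
Codon 2: CAU His / UAC Tyr — nonsynonymous.
Codon 3: GAG Glu / GAA Glu — synonymous.
Codon 4: UUC Phe / ACC Thr — nonsynonymous.
Codon 5: GCU Ala / GCU Ala — identical.
Codon 6: AGA Arg / GUG Val — nonsynonymous.
Synonymous differences: 1.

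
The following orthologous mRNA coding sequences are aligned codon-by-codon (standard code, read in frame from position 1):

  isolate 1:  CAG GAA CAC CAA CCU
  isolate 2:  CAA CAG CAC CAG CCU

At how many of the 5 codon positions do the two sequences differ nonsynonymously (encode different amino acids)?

1

Codon 1: CAG Gln / CAA Gln — synonymous.
Codon 2: GAA Glu / CAG Gln — nonsynonymous.
Codon 3: CAC His / CAC His — identical.
Codon 4: CAA Gln / CAG Gln — synonymous.
Codon 5: CCU Pro / CCU Pro — identical.
Nonsynonymous differences: 1.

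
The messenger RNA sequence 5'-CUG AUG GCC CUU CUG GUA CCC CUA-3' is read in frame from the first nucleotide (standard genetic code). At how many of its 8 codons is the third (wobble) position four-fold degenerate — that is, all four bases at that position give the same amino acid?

7

Codon 1 CUG (Leu): third position 4-fold.
Codon 2 AUG (Met): third position 1-fold.
Codon 3 GCC (Ala): third position 4-fold.
Codon 4 CUU (Leu): third position 4-fold.
Codon 5 CUG (Leu): third position 4-fold.
Codon 6 GUA (Val): third position 4-fold.
Codon 7 CCC (Pro): third position 4-fold.
Codon 8 CUA (Leu): third position 4-fold.
Four-fold degenerate third positions: 7.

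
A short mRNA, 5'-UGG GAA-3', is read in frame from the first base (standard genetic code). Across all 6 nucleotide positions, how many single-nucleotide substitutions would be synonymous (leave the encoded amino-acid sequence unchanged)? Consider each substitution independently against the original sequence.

Codon 1 (UGG, Trp): 0 synonymous substitutions.
Codon 2 (GAA, Glu): 1 synonymous substitution.
Total: 0 + 1 = 1.

1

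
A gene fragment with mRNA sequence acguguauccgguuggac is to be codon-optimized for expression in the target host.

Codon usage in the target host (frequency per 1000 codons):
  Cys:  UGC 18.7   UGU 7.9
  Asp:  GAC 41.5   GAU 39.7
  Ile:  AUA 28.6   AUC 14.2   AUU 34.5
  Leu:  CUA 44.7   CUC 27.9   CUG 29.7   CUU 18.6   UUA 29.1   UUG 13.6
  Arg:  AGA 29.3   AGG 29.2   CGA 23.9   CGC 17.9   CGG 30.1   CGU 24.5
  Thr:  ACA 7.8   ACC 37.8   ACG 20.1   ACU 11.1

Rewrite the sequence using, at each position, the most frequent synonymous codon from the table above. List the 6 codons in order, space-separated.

Codon 1 (Thr): best is ACC at 37.8.
Codon 2 (Cys): best is UGC at 18.7.
Codon 3 (Ile): best is AUU at 34.5.
Codon 4 (Arg): best is CGG at 30.1.
Codon 5 (Leu): best is CUA at 44.7.
Codon 6 (Asp): best is GAC at 41.5.

ACC UGC AUU CGG CUA GAC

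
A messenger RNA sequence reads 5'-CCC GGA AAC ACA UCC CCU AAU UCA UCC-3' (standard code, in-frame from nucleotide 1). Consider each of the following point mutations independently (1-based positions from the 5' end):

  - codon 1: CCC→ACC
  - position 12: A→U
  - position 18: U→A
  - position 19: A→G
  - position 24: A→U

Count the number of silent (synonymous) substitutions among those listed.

Codon 1: CCC (Pro) → ACC (Thr) — missense.
Codon 4: ACA (Thr) → ACU (Thr) — synonymous.
Codon 6: CCU (Pro) → CCA (Pro) — synonymous.
Codon 7: AAU (Asn) → GAU (Asp) — missense.
Codon 8: UCA (Ser) → UCU (Ser) — synonymous.
Synonymous: 3 of 5.

3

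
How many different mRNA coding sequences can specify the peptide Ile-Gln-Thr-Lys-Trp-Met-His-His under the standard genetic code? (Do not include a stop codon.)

Ile: 3 codons.
Gln: 2 codons.
Thr: 4 codons.
Lys: 2 codons.
Trp: 1 codon.
Met: 1 codon.
His: 2 codons.
His: 2 codons.
3 × 2 × 4 × 2 × 1 × 1 × 2 × 2 = 192.

192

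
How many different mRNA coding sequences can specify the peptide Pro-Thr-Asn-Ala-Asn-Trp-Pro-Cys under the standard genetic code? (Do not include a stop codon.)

2048

Pro: 4 codons.
Thr: 4 codons.
Asn: 2 codons.
Ala: 4 codons.
Asn: 2 codons.
Trp: 1 codon.
Pro: 4 codons.
Cys: 2 codons.
4 × 4 × 2 × 4 × 2 × 1 × 4 × 2 = 2048.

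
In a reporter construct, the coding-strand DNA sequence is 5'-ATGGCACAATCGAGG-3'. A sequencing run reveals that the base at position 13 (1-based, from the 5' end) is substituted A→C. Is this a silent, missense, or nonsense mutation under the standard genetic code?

Position 13 falls in codon 5: AGG → Arg.
After the substitution the codon is CGG → Arg.
Both encode Arg, so the change is synonymous.

silent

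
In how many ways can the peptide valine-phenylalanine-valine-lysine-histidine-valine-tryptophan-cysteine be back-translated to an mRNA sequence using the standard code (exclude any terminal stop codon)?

Val: 4 codons.
Phe: 2 codons.
Val: 4 codons.
Lys: 2 codons.
His: 2 codons.
Val: 4 codons.
Trp: 1 codon.
Cys: 2 codons.
4 × 2 × 4 × 2 × 2 × 4 × 1 × 2 = 1024.

1024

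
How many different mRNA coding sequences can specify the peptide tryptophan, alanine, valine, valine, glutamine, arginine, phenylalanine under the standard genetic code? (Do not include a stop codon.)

1536

Trp: 1 codon.
Ala: 4 codons.
Val: 4 codons.
Val: 4 codons.
Gln: 2 codons.
Arg: 6 codons.
Phe: 2 codons.
1 × 4 × 4 × 4 × 2 × 6 × 2 = 1536.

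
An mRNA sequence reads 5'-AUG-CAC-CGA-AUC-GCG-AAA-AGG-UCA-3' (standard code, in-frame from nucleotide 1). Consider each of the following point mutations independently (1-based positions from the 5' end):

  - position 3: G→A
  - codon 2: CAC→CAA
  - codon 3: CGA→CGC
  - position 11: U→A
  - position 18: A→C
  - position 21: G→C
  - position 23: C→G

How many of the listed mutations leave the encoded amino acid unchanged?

1

Codon 1: AUG (Met) → AUA (Ile) — missense.
Codon 2: CAC (His) → CAA (Gln) — missense.
Codon 3: CGA (Arg) → CGC (Arg) — synonymous.
Codon 4: AUC (Ile) → AAC (Asn) — missense.
Codon 6: AAA (Lys) → AAC (Asn) — missense.
Codon 7: AGG (Arg) → AGC (Ser) — missense.
Codon 8: UCA (Ser) → UGA (Stop) — nonsense.
Synonymous: 1 of 7.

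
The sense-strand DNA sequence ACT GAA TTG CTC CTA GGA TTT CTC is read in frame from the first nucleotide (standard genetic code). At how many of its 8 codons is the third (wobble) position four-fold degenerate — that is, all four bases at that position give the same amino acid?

Codon 1 ACT (Thr): third position 4-fold.
Codon 2 GAA (Glu): third position 2-fold.
Codon 3 TTG (Leu): third position 2-fold.
Codon 4 CTC (Leu): third position 4-fold.
Codon 5 CTA (Leu): third position 4-fold.
Codon 6 GGA (Gly): third position 4-fold.
Codon 7 TTT (Phe): third position 2-fold.
Codon 8 CTC (Leu): third position 4-fold.
Four-fold degenerate third positions: 5.

5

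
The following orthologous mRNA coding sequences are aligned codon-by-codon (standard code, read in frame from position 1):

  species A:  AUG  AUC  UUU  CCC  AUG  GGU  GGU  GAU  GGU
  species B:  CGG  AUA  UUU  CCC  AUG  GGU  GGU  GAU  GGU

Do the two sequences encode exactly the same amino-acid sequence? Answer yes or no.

no

Codon 1: AUG Met / CGG Arg — nonsynonymous.
Codon 2: AUC Ile / AUA Ile — synonymous.
Codon 3: UUU Phe / UUU Phe — identical.
Codon 4: CCC Pro / CCC Pro — identical.
Codon 5: AUG Met / AUG Met — identical.
Codon 6: GGU Gly / GGU Gly — identical.
Codon 7: GGU Gly / GGU Gly — identical.
Codon 8: GAU Asp / GAU Asp — identical.
Codon 9: GGU Gly / GGU Gly — identical.
Nonsynonymous differences: 1 → different protein.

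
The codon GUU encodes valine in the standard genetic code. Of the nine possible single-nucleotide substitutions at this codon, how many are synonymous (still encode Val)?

3

Position 1: none → 0 synonymous.
Position 2: none → 0 synonymous.
Position 3: GUC, GUA, GUG → 3 synonymous.
Total: 0 + 0 + 3 = 3.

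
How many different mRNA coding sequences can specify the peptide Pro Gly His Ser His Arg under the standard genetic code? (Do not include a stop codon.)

Pro: 4 codons.
Gly: 4 codons.
His: 2 codons.
Ser: 6 codons.
His: 2 codons.
Arg: 6 codons.
4 × 4 × 2 × 6 × 2 × 6 = 2304.

2304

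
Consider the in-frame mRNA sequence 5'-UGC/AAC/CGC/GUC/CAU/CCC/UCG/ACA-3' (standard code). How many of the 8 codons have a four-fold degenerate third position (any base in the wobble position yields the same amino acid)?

Codon 1 UGC (Cys): third position 2-fold.
Codon 2 AAC (Asn): third position 2-fold.
Codon 3 CGC (Arg): third position 4-fold.
Codon 4 GUC (Val): third position 4-fold.
Codon 5 CAU (His): third position 2-fold.
Codon 6 CCC (Pro): third position 4-fold.
Codon 7 UCG (Ser): third position 4-fold.
Codon 8 ACA (Thr): third position 4-fold.
Four-fold degenerate third positions: 5.

5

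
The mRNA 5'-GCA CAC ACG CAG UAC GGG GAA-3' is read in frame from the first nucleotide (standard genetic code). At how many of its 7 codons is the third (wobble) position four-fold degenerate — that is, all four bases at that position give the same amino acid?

Codon 1 GCA (Ala): third position 4-fold.
Codon 2 CAC (His): third position 2-fold.
Codon 3 ACG (Thr): third position 4-fold.
Codon 4 CAG (Gln): third position 2-fold.
Codon 5 UAC (Tyr): third position 2-fold.
Codon 6 GGG (Gly): third position 4-fold.
Codon 7 GAA (Glu): third position 2-fold.
Four-fold degenerate third positions: 3.

3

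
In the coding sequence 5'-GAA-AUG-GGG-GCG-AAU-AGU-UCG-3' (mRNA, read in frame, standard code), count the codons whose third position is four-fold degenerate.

Codon 1 GAA (Glu): third position 2-fold.
Codon 2 AUG (Met): third position 1-fold.
Codon 3 GGG (Gly): third position 4-fold.
Codon 4 GCG (Ala): third position 4-fold.
Codon 5 AAU (Asn): third position 2-fold.
Codon 6 AGU (Ser): third position 2-fold.
Codon 7 UCG (Ser): third position 4-fold.
Four-fold degenerate third positions: 3.

3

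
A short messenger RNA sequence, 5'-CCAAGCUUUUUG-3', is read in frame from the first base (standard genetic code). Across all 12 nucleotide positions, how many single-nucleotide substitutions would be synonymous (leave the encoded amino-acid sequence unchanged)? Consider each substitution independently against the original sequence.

Codon 1 (CCA, Pro): 3 synonymous substitutions.
Codon 2 (AGC, Ser): 1 synonymous substitution.
Codon 3 (UUU, Phe): 1 synonymous substitution.
Codon 4 (UUG, Leu): 2 synonymous substitutions.
Total: 3 + 1 + 1 + 2 = 7.

7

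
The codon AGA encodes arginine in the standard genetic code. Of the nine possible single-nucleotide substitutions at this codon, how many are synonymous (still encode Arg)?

Position 1: CGA → 1 synonymous.
Position 2: none → 0 synonymous.
Position 3: AGG → 1 synonymous.
Total: 1 + 0 + 1 = 2.

2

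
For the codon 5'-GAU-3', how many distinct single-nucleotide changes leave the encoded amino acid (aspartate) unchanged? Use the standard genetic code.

1

Position 1: none → 0 synonymous.
Position 2: none → 0 synonymous.
Position 3: GAC → 1 synonymous.
Total: 0 + 0 + 1 = 1.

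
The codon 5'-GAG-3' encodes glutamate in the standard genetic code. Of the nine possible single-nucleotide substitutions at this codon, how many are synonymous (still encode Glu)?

1

Position 1: none → 0 synonymous.
Position 2: none → 0 synonymous.
Position 3: GAA → 1 synonymous.
Total: 0 + 0 + 1 = 1.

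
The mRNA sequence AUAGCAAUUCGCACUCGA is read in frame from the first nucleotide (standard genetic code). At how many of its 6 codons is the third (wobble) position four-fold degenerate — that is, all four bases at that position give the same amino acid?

Codon 1 AUA (Ile): third position 3-fold.
Codon 2 GCA (Ala): third position 4-fold.
Codon 3 AUU (Ile): third position 3-fold.
Codon 4 CGC (Arg): third position 4-fold.
Codon 5 ACU (Thr): third position 4-fold.
Codon 6 CGA (Arg): third position 4-fold.
Four-fold degenerate third positions: 4.

4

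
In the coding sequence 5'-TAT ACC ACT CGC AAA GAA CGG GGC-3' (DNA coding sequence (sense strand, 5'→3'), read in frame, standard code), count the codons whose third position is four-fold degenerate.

5

Codon 1 TAT (Tyr): third position 2-fold.
Codon 2 ACC (Thr): third position 4-fold.
Codon 3 ACT (Thr): third position 4-fold.
Codon 4 CGC (Arg): third position 4-fold.
Codon 5 AAA (Lys): third position 2-fold.
Codon 6 GAA (Glu): third position 2-fold.
Codon 7 CGG (Arg): third position 4-fold.
Codon 8 GGC (Gly): third position 4-fold.
Four-fold degenerate third positions: 5.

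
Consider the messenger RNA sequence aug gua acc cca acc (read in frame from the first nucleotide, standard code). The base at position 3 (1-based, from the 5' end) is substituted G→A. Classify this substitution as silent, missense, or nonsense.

Position 3 falls in codon 1: AUG → Met.
After the substitution the codon is AUA → Ile.
Met ≠ Ile, so this is a missense mutation.

missense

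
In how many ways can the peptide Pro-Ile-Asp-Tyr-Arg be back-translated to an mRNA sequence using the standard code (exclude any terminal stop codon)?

Pro: 4 codons.
Ile: 3 codons.
Asp: 2 codons.
Tyr: 2 codons.
Arg: 6 codons.
4 × 3 × 2 × 2 × 6 = 288.

288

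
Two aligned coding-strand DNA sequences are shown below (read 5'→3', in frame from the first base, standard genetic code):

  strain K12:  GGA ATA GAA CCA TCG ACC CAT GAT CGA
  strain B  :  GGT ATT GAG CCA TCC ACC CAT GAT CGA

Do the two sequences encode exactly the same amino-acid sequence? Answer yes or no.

yes

Codon 1: GGA Gly / GGT Gly — synonymous.
Codon 2: ATA Ile / ATT Ile — synonymous.
Codon 3: GAA Glu / GAG Glu — synonymous.
Codon 4: CCA Pro / CCA Pro — identical.
Codon 5: TCG Ser / TCC Ser — synonymous.
Codon 6: ACC Thr / ACC Thr — identical.
Codon 7: CAT His / CAT His — identical.
Codon 8: GAT Asp / GAT Asp — identical.
Codon 9: CGA Arg / CGA Arg — identical.
Nonsynonymous differences: 0 → same protein.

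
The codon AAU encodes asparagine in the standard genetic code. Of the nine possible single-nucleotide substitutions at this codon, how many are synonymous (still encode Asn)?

1

Position 1: none → 0 synonymous.
Position 2: none → 0 synonymous.
Position 3: AAC → 1 synonymous.
Total: 0 + 0 + 1 = 1.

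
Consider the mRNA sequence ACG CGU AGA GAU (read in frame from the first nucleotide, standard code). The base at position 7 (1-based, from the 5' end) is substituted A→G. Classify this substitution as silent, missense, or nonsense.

missense

Position 7 falls in codon 3: AGA → Arg.
After the substitution the codon is GGA → Gly.
Arg ≠ Gly, so this is a missense mutation.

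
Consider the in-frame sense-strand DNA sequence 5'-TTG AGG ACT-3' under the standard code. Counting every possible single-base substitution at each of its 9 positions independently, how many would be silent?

7

Codon 1 (TTG, Leu): 2 synonymous substitutions.
Codon 2 (AGG, Arg): 2 synonymous substitutions.
Codon 3 (ACT, Thr): 3 synonymous substitutions.
Total: 2 + 2 + 3 = 7.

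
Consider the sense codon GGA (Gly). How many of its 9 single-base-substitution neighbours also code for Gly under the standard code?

3

Position 1: none → 0 synonymous.
Position 2: none → 0 synonymous.
Position 3: GGU, GGC, GGG → 3 synonymous.
Total: 0 + 0 + 3 = 3.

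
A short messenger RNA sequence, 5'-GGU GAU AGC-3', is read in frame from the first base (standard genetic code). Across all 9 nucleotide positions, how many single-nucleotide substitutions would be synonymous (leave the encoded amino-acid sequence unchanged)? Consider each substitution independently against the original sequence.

Codon 1 (GGU, Gly): 3 synonymous substitutions.
Codon 2 (GAU, Asp): 1 synonymous substitution.
Codon 3 (AGC, Ser): 1 synonymous substitution.
Total: 3 + 1 + 1 = 5.

5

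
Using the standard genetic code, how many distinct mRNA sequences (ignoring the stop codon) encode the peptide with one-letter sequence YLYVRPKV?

Tyr: 2 codons.
Leu: 6 codons.
Tyr: 2 codons.
Val: 4 codons.
Arg: 6 codons.
Pro: 4 codons.
Lys: 2 codons.
Val: 4 codons.
2 × 6 × 2 × 4 × 6 × 4 × 2 × 4 = 18432.

18432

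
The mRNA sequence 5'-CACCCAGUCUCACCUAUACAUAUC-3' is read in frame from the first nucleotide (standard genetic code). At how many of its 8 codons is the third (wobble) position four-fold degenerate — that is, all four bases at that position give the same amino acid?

4

Codon 1 CAC (His): third position 2-fold.
Codon 2 CCA (Pro): third position 4-fold.
Codon 3 GUC (Val): third position 4-fold.
Codon 4 UCA (Ser): third position 4-fold.
Codon 5 CCU (Pro): third position 4-fold.
Codon 6 AUA (Ile): third position 3-fold.
Codon 7 CAU (His): third position 2-fold.
Codon 8 AUC (Ile): third position 3-fold.
Four-fold degenerate third positions: 4.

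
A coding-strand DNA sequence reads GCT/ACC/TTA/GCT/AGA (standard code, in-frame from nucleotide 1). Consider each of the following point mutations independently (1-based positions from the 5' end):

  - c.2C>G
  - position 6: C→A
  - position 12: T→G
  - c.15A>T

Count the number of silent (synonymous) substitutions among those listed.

2

Codon 1: GCT (Ala) → GGT (Gly) — missense.
Codon 2: ACC (Thr) → ACA (Thr) — synonymous.
Codon 4: GCT (Ala) → GCG (Ala) — synonymous.
Codon 5: AGA (Arg) → AGT (Ser) — missense.
Synonymous: 2 of 4.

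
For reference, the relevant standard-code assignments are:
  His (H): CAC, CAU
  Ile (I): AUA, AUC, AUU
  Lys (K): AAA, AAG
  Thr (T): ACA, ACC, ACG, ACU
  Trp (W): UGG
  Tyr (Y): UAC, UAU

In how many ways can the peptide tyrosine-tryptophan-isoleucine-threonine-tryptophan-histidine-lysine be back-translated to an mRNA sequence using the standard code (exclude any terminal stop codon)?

96

Tyr: 2 codons.
Trp: 1 codon.
Ile: 3 codons.
Thr: 4 codons.
Trp: 1 codon.
His: 2 codons.
Lys: 2 codons.
2 × 1 × 3 × 4 × 1 × 2 × 2 = 96.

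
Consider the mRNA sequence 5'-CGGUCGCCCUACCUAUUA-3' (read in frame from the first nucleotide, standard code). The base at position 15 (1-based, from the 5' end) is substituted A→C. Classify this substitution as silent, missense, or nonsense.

Position 15 falls in codon 5: CUA → Leu.
After the substitution the codon is CUC → Leu.
Both encode Leu, so the change is synonymous.

silent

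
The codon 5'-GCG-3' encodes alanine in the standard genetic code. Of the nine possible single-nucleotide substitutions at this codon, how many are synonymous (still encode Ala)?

Position 1: none → 0 synonymous.
Position 2: none → 0 synonymous.
Position 3: GCU, GCC, GCA → 3 synonymous.
Total: 0 + 0 + 3 = 3.

3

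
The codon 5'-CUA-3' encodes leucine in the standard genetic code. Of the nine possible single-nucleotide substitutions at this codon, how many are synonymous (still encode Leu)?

4

Position 1: UUA → 1 synonymous.
Position 2: none → 0 synonymous.
Position 3: CUU, CUC, CUG → 3 synonymous.
Total: 1 + 0 + 3 = 4.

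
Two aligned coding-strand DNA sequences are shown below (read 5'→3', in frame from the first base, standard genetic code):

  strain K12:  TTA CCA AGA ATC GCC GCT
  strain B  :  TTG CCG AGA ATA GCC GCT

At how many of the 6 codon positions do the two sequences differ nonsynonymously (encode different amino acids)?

Codon 1: TTA Leu / TTG Leu — synonymous.
Codon 2: CCA Pro / CCG Pro — synonymous.
Codon 3: AGA Arg / AGA Arg — identical.
Codon 4: ATC Ile / ATA Ile — synonymous.
Codon 5: GCC Ala / GCC Ala — identical.
Codon 6: GCT Ala / GCT Ala — identical.
Nonsynonymous differences: 0.

0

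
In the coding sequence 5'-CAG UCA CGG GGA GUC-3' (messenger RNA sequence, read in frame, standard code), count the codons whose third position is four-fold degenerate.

4

Codon 1 CAG (Gln): third position 2-fold.
Codon 2 UCA (Ser): third position 4-fold.
Codon 3 CGG (Arg): third position 4-fold.
Codon 4 GGA (Gly): third position 4-fold.
Codon 5 GUC (Val): third position 4-fold.
Four-fold degenerate third positions: 4.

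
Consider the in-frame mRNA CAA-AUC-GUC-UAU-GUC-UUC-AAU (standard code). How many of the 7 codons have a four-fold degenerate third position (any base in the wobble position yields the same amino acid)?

Codon 1 CAA (Gln): third position 2-fold.
Codon 2 AUC (Ile): third position 3-fold.
Codon 3 GUC (Val): third position 4-fold.
Codon 4 UAU (Tyr): third position 2-fold.
Codon 5 GUC (Val): third position 4-fold.
Codon 6 UUC (Phe): third position 2-fold.
Codon 7 AAU (Asn): third position 2-fold.
Four-fold degenerate third positions: 2.

2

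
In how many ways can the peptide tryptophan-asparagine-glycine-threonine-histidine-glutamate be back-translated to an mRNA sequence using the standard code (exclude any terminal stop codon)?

128

Trp: 1 codon.
Asn: 2 codons.
Gly: 4 codons.
Thr: 4 codons.
His: 2 codons.
Glu: 2 codons.
1 × 2 × 4 × 4 × 2 × 2 = 128.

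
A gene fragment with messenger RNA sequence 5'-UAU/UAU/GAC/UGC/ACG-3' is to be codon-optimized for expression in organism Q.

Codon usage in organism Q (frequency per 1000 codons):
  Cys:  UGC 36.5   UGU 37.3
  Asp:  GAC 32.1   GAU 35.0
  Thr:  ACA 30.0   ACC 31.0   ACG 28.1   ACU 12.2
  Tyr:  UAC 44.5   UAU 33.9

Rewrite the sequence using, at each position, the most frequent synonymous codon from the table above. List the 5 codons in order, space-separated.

Codon 1 (Tyr): best is UAC at 44.5.
Codon 2 (Tyr): best is UAC at 44.5.
Codon 3 (Asp): best is GAU at 35.0.
Codon 4 (Cys): best is UGU at 37.3.
Codon 5 (Thr): best is ACC at 31.0.

UAC UAC GAU UGU ACC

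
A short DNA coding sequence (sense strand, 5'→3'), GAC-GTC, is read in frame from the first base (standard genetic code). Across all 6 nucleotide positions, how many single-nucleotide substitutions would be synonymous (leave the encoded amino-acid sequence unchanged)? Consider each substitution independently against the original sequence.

4

Codon 1 (GAC, Asp): 1 synonymous substitution.
Codon 2 (GTC, Val): 3 synonymous substitutions.
Total: 1 + 3 = 4.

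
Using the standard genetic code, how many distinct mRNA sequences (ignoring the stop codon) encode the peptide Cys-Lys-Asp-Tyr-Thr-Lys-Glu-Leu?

Cys: 2 codons.
Lys: 2 codons.
Asp: 2 codons.
Tyr: 2 codons.
Thr: 4 codons.
Lys: 2 codons.
Glu: 2 codons.
Leu: 6 codons.
2 × 2 × 2 × 2 × 4 × 2 × 2 × 6 = 1536.

1536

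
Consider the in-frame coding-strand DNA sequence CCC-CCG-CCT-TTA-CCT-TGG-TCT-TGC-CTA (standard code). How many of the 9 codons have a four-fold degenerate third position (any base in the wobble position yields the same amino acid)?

6

Codon 1 CCC (Pro): third position 4-fold.
Codon 2 CCG (Pro): third position 4-fold.
Codon 3 CCT (Pro): third position 4-fold.
Codon 4 TTA (Leu): third position 2-fold.
Codon 5 CCT (Pro): third position 4-fold.
Codon 6 TGG (Trp): third position 1-fold.
Codon 7 TCT (Ser): third position 4-fold.
Codon 8 TGC (Cys): third position 2-fold.
Codon 9 CTA (Leu): third position 4-fold.
Four-fold degenerate third positions: 6.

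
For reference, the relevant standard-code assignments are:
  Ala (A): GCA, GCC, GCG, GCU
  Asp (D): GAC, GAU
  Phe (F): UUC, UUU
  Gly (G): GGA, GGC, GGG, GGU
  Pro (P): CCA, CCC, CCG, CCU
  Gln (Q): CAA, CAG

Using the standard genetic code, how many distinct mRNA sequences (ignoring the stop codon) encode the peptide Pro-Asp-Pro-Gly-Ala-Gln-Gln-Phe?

4096

Pro: 4 codons.
Asp: 2 codons.
Pro: 4 codons.
Gly: 4 codons.
Ala: 4 codons.
Gln: 2 codons.
Gln: 2 codons.
Phe: 2 codons.
4 × 2 × 4 × 4 × 4 × 2 × 2 × 2 = 4096.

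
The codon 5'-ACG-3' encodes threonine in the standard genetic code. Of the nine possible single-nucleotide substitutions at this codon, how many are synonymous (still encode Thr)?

Position 1: none → 0 synonymous.
Position 2: none → 0 synonymous.
Position 3: ACU, ACC, ACA → 3 synonymous.
Total: 0 + 0 + 3 = 3.

3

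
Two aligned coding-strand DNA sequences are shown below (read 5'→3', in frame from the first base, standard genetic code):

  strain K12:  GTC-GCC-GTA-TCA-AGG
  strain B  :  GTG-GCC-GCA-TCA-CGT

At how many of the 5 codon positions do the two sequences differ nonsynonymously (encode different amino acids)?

Codon 1: GTC Val / GTG Val — synonymous.
Codon 2: GCC Ala / GCC Ala — identical.
Codon 3: GTA Val / GCA Ala — nonsynonymous.
Codon 4: TCA Ser / TCA Ser — identical.
Codon 5: AGG Arg / CGT Arg — synonymous.
Nonsynonymous differences: 1.

1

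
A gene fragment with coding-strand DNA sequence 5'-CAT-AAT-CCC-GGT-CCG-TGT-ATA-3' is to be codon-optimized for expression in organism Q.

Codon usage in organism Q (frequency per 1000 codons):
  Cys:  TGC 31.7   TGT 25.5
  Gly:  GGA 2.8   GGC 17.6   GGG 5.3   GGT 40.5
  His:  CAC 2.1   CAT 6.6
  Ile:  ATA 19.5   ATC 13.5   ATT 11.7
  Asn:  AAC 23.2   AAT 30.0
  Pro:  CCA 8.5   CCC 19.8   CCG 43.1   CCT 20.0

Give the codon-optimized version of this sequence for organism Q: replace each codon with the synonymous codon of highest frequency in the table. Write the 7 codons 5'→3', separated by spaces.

CAT AAT CCG GGT CCG TGC ATA

Codon 1 (His): best is CAT at 6.6.
Codon 2 (Asn): best is AAT at 30.0.
Codon 3 (Pro): best is CCG at 43.1.
Codon 4 (Gly): best is GGT at 40.5.
Codon 5 (Pro): best is CCG at 43.1.
Codon 6 (Cys): best is TGC at 31.7.
Codon 7 (Ile): best is ATA at 19.5.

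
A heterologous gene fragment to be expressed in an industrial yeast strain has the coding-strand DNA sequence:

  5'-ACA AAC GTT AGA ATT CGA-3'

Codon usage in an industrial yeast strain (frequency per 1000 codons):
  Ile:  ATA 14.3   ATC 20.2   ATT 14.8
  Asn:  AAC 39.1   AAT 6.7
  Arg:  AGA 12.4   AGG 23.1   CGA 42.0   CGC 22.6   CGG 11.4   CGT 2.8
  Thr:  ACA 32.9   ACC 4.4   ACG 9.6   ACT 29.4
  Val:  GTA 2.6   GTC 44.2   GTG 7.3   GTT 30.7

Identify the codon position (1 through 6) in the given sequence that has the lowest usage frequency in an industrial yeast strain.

Codon 1 ACA (Thr): 32.9 per 1000.
Codon 2 AAC (Asn): 39.1 per 1000.
Codon 3 GTT (Val): 30.7 per 1000.
Codon 4 AGA (Arg): 12.4 per 1000.
Codon 5 ATT (Ile): 14.8 per 1000.
Codon 6 CGA (Arg): 42.0 per 1000.
Lowest frequency is 12.4 at codon 4.

4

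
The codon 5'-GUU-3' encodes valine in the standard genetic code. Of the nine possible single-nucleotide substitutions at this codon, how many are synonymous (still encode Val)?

3

Position 1: none → 0 synonymous.
Position 2: none → 0 synonymous.
Position 3: GUC, GUA, GUG → 3 synonymous.
Total: 0 + 0 + 3 = 3.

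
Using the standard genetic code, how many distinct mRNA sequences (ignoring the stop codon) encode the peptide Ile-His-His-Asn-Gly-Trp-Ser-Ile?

1728

Ile: 3 codons.
His: 2 codons.
His: 2 codons.
Asn: 2 codons.
Gly: 4 codons.
Trp: 1 codon.
Ser: 6 codons.
Ile: 3 codons.
3 × 2 × 2 × 2 × 4 × 1 × 6 × 3 = 1728.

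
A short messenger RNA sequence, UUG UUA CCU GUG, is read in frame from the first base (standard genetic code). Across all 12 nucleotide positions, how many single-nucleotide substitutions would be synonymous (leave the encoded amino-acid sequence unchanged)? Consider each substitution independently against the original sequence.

Codon 1 (UUG, Leu): 2 synonymous substitutions.
Codon 2 (UUA, Leu): 2 synonymous substitutions.
Codon 3 (CCU, Pro): 3 synonymous substitutions.
Codon 4 (GUG, Val): 3 synonymous substitutions.
Total: 2 + 2 + 3 + 3 = 10.

10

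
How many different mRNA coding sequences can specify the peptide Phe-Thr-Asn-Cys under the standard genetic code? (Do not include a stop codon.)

32

Phe: 2 codons.
Thr: 4 codons.
Asn: 2 codons.
Cys: 2 codons.
2 × 4 × 2 × 2 = 32.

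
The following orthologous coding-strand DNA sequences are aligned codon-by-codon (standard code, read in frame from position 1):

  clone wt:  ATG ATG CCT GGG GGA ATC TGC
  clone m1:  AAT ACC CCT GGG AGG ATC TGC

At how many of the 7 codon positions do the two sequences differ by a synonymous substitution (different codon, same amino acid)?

0

Codon 1: ATG Met / AAT Asn — nonsynonymous.
Codon 2: ATG Met / ACC Thr — nonsynonymous.
Codon 3: CCT Pro / CCT Pro — identical.
Codon 4: GGG Gly / GGG Gly — identical.
Codon 5: GGA Gly / AGG Arg — nonsynonymous.
Codon 6: ATC Ile / ATC Ile — identical.
Codon 7: TGC Cys / TGC Cys — identical.
Synonymous differences: 0.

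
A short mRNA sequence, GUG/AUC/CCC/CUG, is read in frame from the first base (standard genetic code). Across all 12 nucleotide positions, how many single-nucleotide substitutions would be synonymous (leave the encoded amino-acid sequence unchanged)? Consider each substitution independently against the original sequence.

12

Codon 1 (GUG, Val): 3 synonymous substitutions.
Codon 2 (AUC, Ile): 2 synonymous substitutions.
Codon 3 (CCC, Pro): 3 synonymous substitutions.
Codon 4 (CUG, Leu): 4 synonymous substitutions.
Total: 3 + 2 + 3 + 4 = 12.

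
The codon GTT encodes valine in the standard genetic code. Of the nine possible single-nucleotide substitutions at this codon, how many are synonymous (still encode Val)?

3

Position 1: none → 0 synonymous.
Position 2: none → 0 synonymous.
Position 3: GTC, GTA, GTG → 3 synonymous.
Total: 0 + 0 + 3 = 3.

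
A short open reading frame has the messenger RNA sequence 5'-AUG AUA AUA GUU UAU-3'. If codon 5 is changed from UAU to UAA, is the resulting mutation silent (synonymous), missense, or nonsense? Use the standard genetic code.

Position 15 falls in codon 5: UAU → Tyr.
After the substitution the codon is UAA → Stop.
The new codon is a stop codon, so this is a nonsense mutation.

nonsense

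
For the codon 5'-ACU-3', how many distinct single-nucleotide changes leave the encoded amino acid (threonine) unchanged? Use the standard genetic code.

Position 1: none → 0 synonymous.
Position 2: none → 0 synonymous.
Position 3: ACC, ACA, ACG → 3 synonymous.
Total: 0 + 0 + 3 = 3.

3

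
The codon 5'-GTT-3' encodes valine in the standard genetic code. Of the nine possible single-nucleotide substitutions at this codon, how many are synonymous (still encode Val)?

Position 1: none → 0 synonymous.
Position 2: none → 0 synonymous.
Position 3: GTC, GTA, GTG → 3 synonymous.
Total: 0 + 0 + 3 = 3.

3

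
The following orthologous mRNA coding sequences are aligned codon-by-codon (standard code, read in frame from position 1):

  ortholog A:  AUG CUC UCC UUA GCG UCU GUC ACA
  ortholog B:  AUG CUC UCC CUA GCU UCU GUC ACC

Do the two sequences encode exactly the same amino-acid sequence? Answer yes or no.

yes

Codon 1: AUG Met / AUG Met — identical.
Codon 2: CUC Leu / CUC Leu — identical.
Codon 3: UCC Ser / UCC Ser — identical.
Codon 4: UUA Leu / CUA Leu — synonymous.
Codon 5: GCG Ala / GCU Ala — synonymous.
Codon 6: UCU Ser / UCU Ser — identical.
Codon 7: GUC Val / GUC Val — identical.
Codon 8: ACA Thr / ACC Thr — synonymous.
Nonsynonymous differences: 0 → same protein.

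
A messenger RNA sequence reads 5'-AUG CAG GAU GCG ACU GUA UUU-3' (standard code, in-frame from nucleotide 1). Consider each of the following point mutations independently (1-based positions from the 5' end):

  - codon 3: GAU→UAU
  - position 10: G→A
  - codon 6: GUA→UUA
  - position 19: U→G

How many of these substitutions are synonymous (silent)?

Codon 3: GAU (Asp) → UAU (Tyr) — missense.
Codon 4: GCG (Ala) → ACG (Thr) — missense.
Codon 6: GUA (Val) → UUA (Leu) — missense.
Codon 7: UUU (Phe) → GUU (Val) — missense.
Synonymous: 0 of 4.

0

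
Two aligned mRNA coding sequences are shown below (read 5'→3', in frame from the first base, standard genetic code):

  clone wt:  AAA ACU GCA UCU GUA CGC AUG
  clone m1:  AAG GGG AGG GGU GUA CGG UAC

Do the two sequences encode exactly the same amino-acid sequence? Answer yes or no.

no

Codon 1: AAA Lys / AAG Lys — synonymous.
Codon 2: ACU Thr / GGG Gly — nonsynonymous.
Codon 3: GCA Ala / AGG Arg — nonsynonymous.
Codon 4: UCU Ser / GGU Gly — nonsynonymous.
Codon 5: GUA Val / GUA Val — identical.
Codon 6: CGC Arg / CGG Arg — synonymous.
Codon 7: AUG Met / UAC Tyr — nonsynonymous.
Nonsynonymous differences: 4 → different protein.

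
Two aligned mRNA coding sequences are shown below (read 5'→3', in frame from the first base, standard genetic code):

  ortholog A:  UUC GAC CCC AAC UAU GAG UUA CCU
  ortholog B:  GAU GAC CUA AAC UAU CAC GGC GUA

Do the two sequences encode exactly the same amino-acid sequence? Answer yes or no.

Codon 1: UUC Phe / GAU Asp — nonsynonymous.
Codon 2: GAC Asp / GAC Asp — identical.
Codon 3: CCC Pro / CUA Leu — nonsynonymous.
Codon 4: AAC Asn / AAC Asn — identical.
Codon 5: UAU Tyr / UAU Tyr — identical.
Codon 6: GAG Glu / CAC His — nonsynonymous.
Codon 7: UUA Leu / GGC Gly — nonsynonymous.
Codon 8: CCU Pro / GUA Val — nonsynonymous.
Nonsynonymous differences: 5 → different protein.

no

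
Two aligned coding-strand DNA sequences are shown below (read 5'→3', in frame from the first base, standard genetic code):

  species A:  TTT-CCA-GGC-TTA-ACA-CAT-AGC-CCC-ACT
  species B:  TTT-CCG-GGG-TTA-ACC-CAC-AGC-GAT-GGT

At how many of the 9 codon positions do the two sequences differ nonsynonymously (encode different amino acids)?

Codon 1: TTT Phe / TTT Phe — identical.
Codon 2: CCA Pro / CCG Pro — synonymous.
Codon 3: GGC Gly / GGG Gly — synonymous.
Codon 4: TTA Leu / TTA Leu — identical.
Codon 5: ACA Thr / ACC Thr — synonymous.
Codon 6: CAT His / CAC His — synonymous.
Codon 7: AGC Ser / AGC Ser — identical.
Codon 8: CCC Pro / GAT Asp — nonsynonymous.
Codon 9: ACT Thr / GGT Gly — nonsynonymous.
Nonsynonymous differences: 2.

2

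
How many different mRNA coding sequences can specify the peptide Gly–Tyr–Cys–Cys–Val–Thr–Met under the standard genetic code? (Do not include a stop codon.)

Gly: 4 codons.
Tyr: 2 codons.
Cys: 2 codons.
Cys: 2 codons.
Val: 4 codons.
Thr: 4 codons.
Met: 1 codon.
4 × 2 × 2 × 2 × 4 × 4 × 1 = 512.

512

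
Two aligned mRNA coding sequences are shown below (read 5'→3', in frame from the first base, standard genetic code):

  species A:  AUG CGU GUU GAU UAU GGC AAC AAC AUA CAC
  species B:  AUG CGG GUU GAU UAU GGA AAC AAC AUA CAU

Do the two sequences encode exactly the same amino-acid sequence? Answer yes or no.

yes

Codon 1: AUG Met / AUG Met — identical.
Codon 2: CGU Arg / CGG Arg — synonymous.
Codon 3: GUU Val / GUU Val — identical.
Codon 4: GAU Asp / GAU Asp — identical.
Codon 5: UAU Tyr / UAU Tyr — identical.
Codon 6: GGC Gly / GGA Gly — synonymous.
Codon 7: AAC Asn / AAC Asn — identical.
Codon 8: AAC Asn / AAC Asn — identical.
Codon 9: AUA Ile / AUA Ile — identical.
Codon 10: CAC His / CAU His — synonymous.
Nonsynonymous differences: 0 → same protein.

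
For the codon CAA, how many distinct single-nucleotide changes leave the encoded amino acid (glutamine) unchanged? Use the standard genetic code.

Position 1: none → 0 synonymous.
Position 2: none → 0 synonymous.
Position 3: CAG → 1 synonymous.
Total: 0 + 0 + 1 = 1.

1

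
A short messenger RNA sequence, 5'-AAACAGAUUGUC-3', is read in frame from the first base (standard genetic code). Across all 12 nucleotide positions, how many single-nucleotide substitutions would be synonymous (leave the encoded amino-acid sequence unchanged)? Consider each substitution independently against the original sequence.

Codon 1 (AAA, Lys): 1 synonymous substitution.
Codon 2 (CAG, Gln): 1 synonymous substitution.
Codon 3 (AUU, Ile): 2 synonymous substitutions.
Codon 4 (GUC, Val): 3 synonymous substitutions.
Total: 1 + 1 + 2 + 3 = 7.

7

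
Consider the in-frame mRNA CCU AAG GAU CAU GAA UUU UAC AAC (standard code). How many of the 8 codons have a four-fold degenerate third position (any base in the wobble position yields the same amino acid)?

Codon 1 CCU (Pro): third position 4-fold.
Codon 2 AAG (Lys): third position 2-fold.
Codon 3 GAU (Asp): third position 2-fold.
Codon 4 CAU (His): third position 2-fold.
Codon 5 GAA (Glu): third position 2-fold.
Codon 6 UUU (Phe): third position 2-fold.
Codon 7 UAC (Tyr): third position 2-fold.
Codon 8 AAC (Asn): third position 2-fold.
Four-fold degenerate third positions: 1.

1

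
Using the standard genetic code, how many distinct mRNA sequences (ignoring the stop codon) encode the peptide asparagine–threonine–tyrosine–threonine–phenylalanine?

128

Asn: 2 codons.
Thr: 4 codons.
Tyr: 2 codons.
Thr: 4 codons.
Phe: 2 codons.
2 × 4 × 2 × 4 × 2 = 128.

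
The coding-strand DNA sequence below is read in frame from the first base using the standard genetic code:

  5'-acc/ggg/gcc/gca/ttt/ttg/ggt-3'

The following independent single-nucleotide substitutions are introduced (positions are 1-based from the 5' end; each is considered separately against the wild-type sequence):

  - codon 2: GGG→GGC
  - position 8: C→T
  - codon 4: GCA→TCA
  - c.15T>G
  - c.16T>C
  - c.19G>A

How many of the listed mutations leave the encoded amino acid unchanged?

Codon 2: GGG (Gly) → GGC (Gly) — synonymous.
Codon 3: GCC (Ala) → GTC (Val) — missense.
Codon 4: GCA (Ala) → TCA (Ser) — missense.
Codon 5: TTT (Phe) → TTG (Leu) — missense.
Codon 6: TTG (Leu) → CTG (Leu) — synonymous.
Codon 7: GGT (Gly) → AGT (Ser) — missense.
Synonymous: 2 of 6.

2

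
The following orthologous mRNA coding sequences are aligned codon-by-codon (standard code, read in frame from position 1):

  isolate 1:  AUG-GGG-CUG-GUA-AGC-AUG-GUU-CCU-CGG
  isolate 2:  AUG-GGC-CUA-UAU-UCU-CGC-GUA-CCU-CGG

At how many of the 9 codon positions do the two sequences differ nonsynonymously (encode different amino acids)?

Codon 1: AUG Met / AUG Met — identical.
Codon 2: GGG Gly / GGC Gly — synonymous.
Codon 3: CUG Leu / CUA Leu — synonymous.
Codon 4: GUA Val / UAU Tyr — nonsynonymous.
Codon 5: AGC Ser / UCU Ser — synonymous.
Codon 6: AUG Met / CGC Arg — nonsynonymous.
Codon 7: GUU Val / GUA Val — synonymous.
Codon 8: CCU Pro / CCU Pro — identical.
Codon 9: CGG Arg / CGG Arg — identical.
Nonsynonymous differences: 2.

2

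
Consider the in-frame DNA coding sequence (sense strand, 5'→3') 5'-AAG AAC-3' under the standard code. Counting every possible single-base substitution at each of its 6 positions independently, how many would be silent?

Codon 1 (AAG, Lys): 1 synonymous substitution.
Codon 2 (AAC, Asn): 1 synonymous substitution.
Total: 1 + 1 = 2.

2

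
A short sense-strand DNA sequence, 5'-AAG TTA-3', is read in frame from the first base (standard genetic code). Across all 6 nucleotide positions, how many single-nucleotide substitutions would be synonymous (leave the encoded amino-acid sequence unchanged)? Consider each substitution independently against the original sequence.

Codon 1 (AAG, Lys): 1 synonymous substitution.
Codon 2 (TTA, Leu): 2 synonymous substitutions.
Total: 1 + 2 = 3.

3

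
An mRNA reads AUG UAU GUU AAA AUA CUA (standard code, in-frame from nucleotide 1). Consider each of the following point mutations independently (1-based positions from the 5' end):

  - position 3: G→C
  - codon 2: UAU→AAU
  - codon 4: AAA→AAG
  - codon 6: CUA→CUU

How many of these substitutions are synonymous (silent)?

2

Codon 1: AUG (Met) → AUC (Ile) — missense.
Codon 2: UAU (Tyr) → AAU (Asn) — missense.
Codon 4: AAA (Lys) → AAG (Lys) — synonymous.
Codon 6: CUA (Leu) → CUU (Leu) — synonymous.
Synonymous: 2 of 4.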